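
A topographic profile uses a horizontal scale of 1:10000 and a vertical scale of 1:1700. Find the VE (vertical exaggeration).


VE = horizontal_scale / vertical_scale = 10000 / 1700 ≈ 5.9

5.9x


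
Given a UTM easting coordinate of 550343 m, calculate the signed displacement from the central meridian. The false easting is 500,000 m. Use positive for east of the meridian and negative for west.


displacement = 550343 - 500000 = 50343 m

50343 m


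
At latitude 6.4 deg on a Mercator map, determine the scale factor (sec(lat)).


SF = 1 / cos(6.4) = 1 / 0.993768 = 1.006

1.006


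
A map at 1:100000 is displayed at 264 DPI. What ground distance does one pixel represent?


pixel_cm = 2.54 / 264 ≈ 0.009621 cm
ground = pixel_cm * 100000 / 100 = 2.54 * 100000 / (264 * 100) = 254000 / 26400 ≈ 9.62 m

9.62 m


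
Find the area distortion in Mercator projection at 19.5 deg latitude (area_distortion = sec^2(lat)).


area_distortion = 1/cos^2(19.5) = 1.125

1.125


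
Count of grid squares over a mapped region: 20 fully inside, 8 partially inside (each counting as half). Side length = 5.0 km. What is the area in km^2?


effective squares = 20 + 8 * 0.5 = 24.0
area = 24.0 * 25.0 = 600.0 km^2

600.0 km^2


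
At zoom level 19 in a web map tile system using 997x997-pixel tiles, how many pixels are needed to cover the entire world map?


tiles per axis = 2^19 = 524288
total tiles = 524288^2 = 274877906944
pixels per axis = 524288 * 997 = 522715136
total pixels = 522715136^2 = 273231113403498496

273231113403498496 pixels


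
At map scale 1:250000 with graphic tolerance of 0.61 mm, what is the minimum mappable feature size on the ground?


ground = 0.61 mm * 250000 / 1000 = 152.5 m

152.5 m


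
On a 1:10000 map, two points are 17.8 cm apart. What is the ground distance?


ground = 17.8 cm * 10000 / 100 = 1780.0 m = 1.78 km

1.78 km


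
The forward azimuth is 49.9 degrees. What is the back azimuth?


back azimuth = (49.9 + 180) mod 360 = 229.9 degrees

229.9 degrees


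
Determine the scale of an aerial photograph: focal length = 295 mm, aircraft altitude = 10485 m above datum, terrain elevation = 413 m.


scale = f / (H - h) = 295 mm / 10072 m = 295 / 10072000 = 1:34142

1:34142


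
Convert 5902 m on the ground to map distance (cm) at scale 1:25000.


map_cm = 5902 * 100 / 25000 = 23.608 cm ≈ 23.61 cm

23.61 cm


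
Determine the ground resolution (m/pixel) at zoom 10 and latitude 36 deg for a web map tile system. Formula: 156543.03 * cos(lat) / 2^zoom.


res = 156543.03 * cos(36) / 2^10 = 156543.03 * 0.80901699 / 1024 = 123.68 m/pixel

123.68 m/pixel


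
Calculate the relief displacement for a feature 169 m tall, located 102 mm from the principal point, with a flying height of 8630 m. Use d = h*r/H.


d = h * r / H = 169 * 102 / 8630 = 2.0 mm

2.0 mm


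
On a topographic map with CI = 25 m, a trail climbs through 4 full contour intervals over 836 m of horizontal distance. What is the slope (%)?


elevation change = 4 * 25 = 100 m
slope = 100 / 836 * 100 = 12.0%

12.0%


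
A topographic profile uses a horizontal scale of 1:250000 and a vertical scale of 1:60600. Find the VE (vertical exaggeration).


VE = horizontal_scale / vertical_scale = 250000 / 60600 ≈ 4.1

4.1x


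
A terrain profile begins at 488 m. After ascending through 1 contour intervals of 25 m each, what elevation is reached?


elevation = 488 + 1 * 25 = 513 m

513 m


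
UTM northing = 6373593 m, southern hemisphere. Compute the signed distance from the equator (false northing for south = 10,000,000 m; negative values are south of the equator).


For southern: actual = 6373593 - 10000000 = -3626407 m

-3626407 m


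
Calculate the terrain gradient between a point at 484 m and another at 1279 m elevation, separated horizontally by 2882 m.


gradient = (1279 - 484) / 2882 = 795 / 2882 = 0.2759

0.2759


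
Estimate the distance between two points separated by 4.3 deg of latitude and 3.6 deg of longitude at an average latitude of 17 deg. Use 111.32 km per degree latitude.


dlat_km = 4.3 * 111.32 = 478.676
dlon_km = 3.6 * 111.32 * cos(17) ≈ 383.241
dist = sqrt(478.676^2 + 383.241^2) ≈ 613.2 km

613.2 km


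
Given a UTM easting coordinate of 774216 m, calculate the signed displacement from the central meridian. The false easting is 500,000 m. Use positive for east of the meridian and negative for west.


displacement = 774216 - 500000 = 274216 m

274216 m


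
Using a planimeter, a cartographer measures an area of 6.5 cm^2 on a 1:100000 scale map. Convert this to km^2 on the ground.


ground_area = 6.5 * (100000/100)^2 = 6500000.0 m^2 = 6.5 km^2

6.5 km^2


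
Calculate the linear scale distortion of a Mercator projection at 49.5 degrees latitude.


SF = 1 / cos(49.5) = 1 / 0.649448 = 1.54

1.54


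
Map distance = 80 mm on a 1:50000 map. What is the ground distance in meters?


ground = 80 mm * 50000 / 1000 = 4000.0 m

4000.0 m


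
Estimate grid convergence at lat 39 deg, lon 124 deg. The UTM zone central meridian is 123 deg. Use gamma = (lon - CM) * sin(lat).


gamma = (124 - 123) * sin(39) = 1 * 0.62932 = 0.629 degrees

0.629 degrees


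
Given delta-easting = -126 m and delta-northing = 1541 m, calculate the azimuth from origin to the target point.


az = atan2(-126, 1541) = -4.7 deg
adjusted to 0-360: 355.3 degrees

355.3 degrees


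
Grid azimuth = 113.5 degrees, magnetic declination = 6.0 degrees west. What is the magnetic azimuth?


magnetic azimuth = grid azimuth - declination (east +ve)
mag_az = 113.5 - -6.0 = 119.5 degrees

119.5 degrees


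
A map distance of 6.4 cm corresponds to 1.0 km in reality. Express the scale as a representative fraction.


ground = 1.0 km = 100000 cm; RF denominator = ground / map = 100000 / 6.4 = 15625; RF = 1:15625

1:15625


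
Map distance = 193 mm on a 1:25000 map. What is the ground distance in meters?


ground = 193 mm * 25000 / 1000 = 4825.0 m

4825.0 m


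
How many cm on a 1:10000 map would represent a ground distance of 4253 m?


map_cm = 4253 * 100 / 10000 = 42.53 cm

42.53 cm


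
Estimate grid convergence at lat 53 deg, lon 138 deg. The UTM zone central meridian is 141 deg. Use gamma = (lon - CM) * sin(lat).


gamma = (138 - 141) * sin(53) = -3 * 0.798636 = -2.396 degrees

-2.396 degrees


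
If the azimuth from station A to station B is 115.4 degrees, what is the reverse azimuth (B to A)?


back azimuth = (115.4 + 180) mod 360 = 295.4 degrees

295.4 degrees


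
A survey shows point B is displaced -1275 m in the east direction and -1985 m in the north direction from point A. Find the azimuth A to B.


az = atan2(-1275, -1985) = -147.3 deg
adjusted to 0-360: 212.7 degrees

212.7 degrees


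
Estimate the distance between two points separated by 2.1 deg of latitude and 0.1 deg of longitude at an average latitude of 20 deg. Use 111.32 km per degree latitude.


dlat_km = 2.1 * 111.32 = 233.772
dlon_km = 0.1 * 111.32 * cos(20) ≈ 10.461
dist = sqrt(233.772^2 + 10.461^2) ≈ 234.0 km

234.0 km


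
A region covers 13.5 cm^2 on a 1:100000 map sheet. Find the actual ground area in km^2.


ground_area = 13.5 * (100000/100)^2 = 13500000.0 m^2 = 13.5 km^2

13.5 km^2


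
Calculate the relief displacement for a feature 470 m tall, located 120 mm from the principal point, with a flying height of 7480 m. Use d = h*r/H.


d = h * r / H = 470 * 120 / 7480 = 7.54 mm

7.54 mm


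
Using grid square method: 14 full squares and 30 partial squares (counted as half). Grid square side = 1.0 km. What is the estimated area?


effective squares = 14 + 30 * 0.5 = 29.0
area = 29.0 * 1.0 = 29.0 km^2

29.0 km^2


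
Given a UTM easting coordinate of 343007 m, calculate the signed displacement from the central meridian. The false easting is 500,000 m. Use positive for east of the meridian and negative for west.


displacement = 343007 - 500000 = -156993 m

-156993 m


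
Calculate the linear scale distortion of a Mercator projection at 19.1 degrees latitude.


SF = 1 / cos(19.1) = 1 / 0.944949 = 1.058

1.058


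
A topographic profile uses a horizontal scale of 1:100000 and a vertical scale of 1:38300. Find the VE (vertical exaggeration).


VE = horizontal_scale / vertical_scale = 100000 / 38300 ≈ 2.6

2.6x


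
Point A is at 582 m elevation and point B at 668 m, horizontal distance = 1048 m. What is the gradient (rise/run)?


gradient = (668 - 582) / 1048 = 86 / 1048 = 0.0821

0.0821


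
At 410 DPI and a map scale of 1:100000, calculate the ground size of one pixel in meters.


pixel_cm = 2.54 / 410 ≈ 0.006195 cm
ground = pixel_cm * 100000 / 100 = 2.54 * 100000 / (410 * 100) = 254000 / 41000 ≈ 6.2 m

6.2 m


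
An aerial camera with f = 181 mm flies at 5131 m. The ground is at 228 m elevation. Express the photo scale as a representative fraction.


scale = f / (H - h) = 181 mm / 4903 m = 181 / 4903000 = 1:27088

1:27088


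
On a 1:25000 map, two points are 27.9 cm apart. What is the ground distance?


ground = 27.9 cm * 25000 / 100 = 6975.0 m = 6.975 km

6.975 km


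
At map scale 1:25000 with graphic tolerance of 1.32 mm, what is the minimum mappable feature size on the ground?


ground = 1.32 mm * 25000 / 1000 = 33.0 m

33.0 m


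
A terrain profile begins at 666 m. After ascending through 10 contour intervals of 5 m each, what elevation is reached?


elevation = 666 + 10 * 5 = 716 m

716 m


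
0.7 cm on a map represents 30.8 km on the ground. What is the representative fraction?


ground = 30.8 km = 3080000 cm; RF denominator = ground / map = 3080000 / 0.7 = 4400000; RF = 1:4400000

1:4400000


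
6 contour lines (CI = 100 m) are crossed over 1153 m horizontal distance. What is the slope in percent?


elevation change = 6 * 100 = 600 m
slope = 600 / 1153 * 100 = 52.0%

52.0%


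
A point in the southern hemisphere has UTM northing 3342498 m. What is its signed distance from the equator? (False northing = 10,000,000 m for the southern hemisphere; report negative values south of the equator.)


For southern: actual = 3342498 - 10000000 = -6657502 m

-6657502 m


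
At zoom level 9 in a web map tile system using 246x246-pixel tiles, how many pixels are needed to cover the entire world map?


tiles per axis = 2^9 = 512
total tiles = 512^2 = 262144
pixels per axis = 512 * 246 = 125952
total pixels = 125952^2 = 15863906304

15863906304 pixels


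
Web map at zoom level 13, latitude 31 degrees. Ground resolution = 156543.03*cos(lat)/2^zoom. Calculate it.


res = 156543.03 * cos(31) / 2^13 = 156543.03 * 0.8571673 / 8192 = 16.38 m/pixel

16.38 m/pixel


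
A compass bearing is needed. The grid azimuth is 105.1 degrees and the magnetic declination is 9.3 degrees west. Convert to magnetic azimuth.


magnetic azimuth = grid azimuth - declination (east +ve)
mag_az = 105.1 - -9.3 = 114.4 degrees

114.4 degrees


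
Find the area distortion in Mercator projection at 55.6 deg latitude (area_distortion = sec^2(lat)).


area_distortion = 1/cos^2(55.6) = 3.133

3.133


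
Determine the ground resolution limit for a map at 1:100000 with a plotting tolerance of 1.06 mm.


ground = 1.06 mm * 100000 / 1000 = 106.0 m

106.0 m


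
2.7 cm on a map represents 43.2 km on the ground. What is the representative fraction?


ground = 43.2 km = 4320000 cm; RF denominator = ground / map = 4320000 / 2.7 = 1600000; RF = 1:1600000

1:1600000


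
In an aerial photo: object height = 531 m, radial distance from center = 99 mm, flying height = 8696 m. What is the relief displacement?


d = h * r / H = 531 * 99 / 8696 = 6.05 mm

6.05 mm


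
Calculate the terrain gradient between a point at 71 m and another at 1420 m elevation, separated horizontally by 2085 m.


gradient = (1420 - 71) / 2085 = 1349 / 2085 = 0.647

0.647


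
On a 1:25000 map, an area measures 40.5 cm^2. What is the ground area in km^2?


ground_area = 40.5 * (25000/100)^2 = 2531250.0 m^2 = 2.53125 km^2 ≈ 2.531 km^2

2.531 km^2


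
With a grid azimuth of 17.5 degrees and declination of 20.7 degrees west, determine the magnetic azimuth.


magnetic azimuth = grid azimuth - declination (east +ve)
mag_az = 17.5 - -20.7 = 38.2 degrees

38.2 degrees


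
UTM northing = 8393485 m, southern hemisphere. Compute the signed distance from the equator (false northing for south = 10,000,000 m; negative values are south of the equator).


For southern: actual = 8393485 - 10000000 = -1606515 m

-1606515 m


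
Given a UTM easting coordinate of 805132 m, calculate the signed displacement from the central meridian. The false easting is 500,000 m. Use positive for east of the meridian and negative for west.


displacement = 805132 - 500000 = 305132 m

305132 m


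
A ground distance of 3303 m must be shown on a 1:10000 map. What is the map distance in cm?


map_cm = 3303 * 100 / 10000 = 33.03 cm

33.03 cm


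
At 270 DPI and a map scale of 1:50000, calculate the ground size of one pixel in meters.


pixel_cm = 2.54 / 270 ≈ 0.009407 cm
ground = pixel_cm * 50000 / 100 = 2.54 * 50000 / (270 * 100) = 127000 / 27000 ≈ 4.7 m

4.7 m


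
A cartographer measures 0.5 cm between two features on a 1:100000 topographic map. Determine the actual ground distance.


ground = 0.5 cm * 100000 / 100 = 500.0 m

500.0 m


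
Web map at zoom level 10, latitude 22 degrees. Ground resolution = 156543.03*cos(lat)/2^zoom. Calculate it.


res = 156543.03 * cos(22) / 2^10 = 156543.03 * 0.92718385 / 1024 = 141.74 m/pixel

141.74 m/pixel


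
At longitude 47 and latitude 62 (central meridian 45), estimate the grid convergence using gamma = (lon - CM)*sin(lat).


gamma = (47 - 45) * sin(62) = 2 * 0.882948 = 1.766 degrees

1.766 degrees


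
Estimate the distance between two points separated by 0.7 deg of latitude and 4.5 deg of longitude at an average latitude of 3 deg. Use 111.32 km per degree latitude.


dlat_km = 0.7 * 111.32 = 77.924
dlon_km = 4.5 * 111.32 * cos(3) ≈ 500.253
dist = sqrt(77.924^2 + 500.253^2) ≈ 506.3 km

506.3 km


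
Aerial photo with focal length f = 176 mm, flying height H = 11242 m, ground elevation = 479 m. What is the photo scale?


scale = f / (H - h) = 176 mm / 10763 m = 176 / 10763000 = 1:61153

1:61153


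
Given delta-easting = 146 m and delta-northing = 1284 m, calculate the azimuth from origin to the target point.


az = atan2(146, 1284) = 6.5 deg
adjusted to 0-360: 6.5 degrees

6.5 degrees


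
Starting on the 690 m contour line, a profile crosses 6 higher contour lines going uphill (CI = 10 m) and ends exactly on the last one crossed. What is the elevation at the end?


elevation = 690 + 6 * 10 = 750 m

750 m


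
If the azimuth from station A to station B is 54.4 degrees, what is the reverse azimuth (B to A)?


back azimuth = (54.4 + 180) mod 360 = 234.4 degrees

234.4 degrees


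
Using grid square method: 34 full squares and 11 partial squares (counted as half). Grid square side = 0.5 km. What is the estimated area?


effective squares = 34 + 11 * 0.5 = 39.5
area = 39.5 * 0.25 = 9.875 km^2

9.875 km^2


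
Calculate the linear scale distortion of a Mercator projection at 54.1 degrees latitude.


SF = 1 / cos(54.1) = 1 / 0.586372 = 1.705

1.705


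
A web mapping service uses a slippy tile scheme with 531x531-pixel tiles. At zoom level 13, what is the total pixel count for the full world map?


tiles per axis = 2^13 = 8192
total tiles = 8192^2 = 67108864
pixels per axis = 8192 * 531 = 4349952
total pixels = 4349952^2 = 18922082402304

18922082402304 pixels


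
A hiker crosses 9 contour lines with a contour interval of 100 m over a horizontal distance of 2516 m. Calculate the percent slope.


elevation change = 9 * 100 = 900 m
slope = 900 / 2516 * 100 = 35.8%

35.8%


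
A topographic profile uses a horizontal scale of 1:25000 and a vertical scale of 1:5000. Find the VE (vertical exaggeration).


VE = horizontal_scale / vertical_scale = 25000 / 5000 = 5.0

5.0x


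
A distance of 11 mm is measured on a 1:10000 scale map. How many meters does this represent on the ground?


ground = 11 mm * 10000 / 1000 = 110.0 m

110.0 m


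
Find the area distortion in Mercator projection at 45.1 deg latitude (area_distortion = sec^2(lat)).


area_distortion = 1/cos^2(45.1) = 2.007

2.007


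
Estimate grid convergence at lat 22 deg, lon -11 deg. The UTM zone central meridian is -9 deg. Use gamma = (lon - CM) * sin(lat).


gamma = (-11 - -9) * sin(22) = -2 * 0.374607 = -0.749 degrees

-0.749 degrees


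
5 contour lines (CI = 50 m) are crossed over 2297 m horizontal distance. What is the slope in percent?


elevation change = 5 * 50 = 250 m
slope = 250 / 2297 * 100 = 10.9%

10.9%


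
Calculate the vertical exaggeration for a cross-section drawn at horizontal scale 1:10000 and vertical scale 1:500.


VE = horizontal_scale / vertical_scale = 10000 / 500 = 20.0

20.0x


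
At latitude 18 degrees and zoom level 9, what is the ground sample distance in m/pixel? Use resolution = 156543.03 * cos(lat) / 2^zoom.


res = 156543.03 * cos(18) / 2^9 = 156543.03 * 0.95105652 / 512 = 290.78 m/pixel

290.78 m/pixel


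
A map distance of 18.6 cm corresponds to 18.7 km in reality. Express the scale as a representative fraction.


ground = 18.7 km = 1870000 cm; RF denominator = ground / map = 1870000 / 18.6 ≈ 100538; RF = 1:100538

1:100538


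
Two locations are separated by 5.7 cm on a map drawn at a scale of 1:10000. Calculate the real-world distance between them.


ground = 5.7 cm * 10000 / 100 = 570.0 m

570.0 m


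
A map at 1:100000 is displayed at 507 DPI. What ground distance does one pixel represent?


pixel_cm = 2.54 / 507 ≈ 0.00501 cm
ground = pixel_cm * 100000 / 100 = 2.54 * 100000 / (507 * 100) = 254000 / 50700 ≈ 5.01 m

5.01 m


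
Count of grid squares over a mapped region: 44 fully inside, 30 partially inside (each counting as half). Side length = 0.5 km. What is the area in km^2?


effective squares = 44 + 30 * 0.5 = 59.0
area = 59.0 * 0.25 = 14.75 km^2

14.75 km^2


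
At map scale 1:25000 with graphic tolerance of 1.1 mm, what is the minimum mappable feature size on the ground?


ground = 1.1 mm * 25000 / 1000 = 27.5 m

27.5 m


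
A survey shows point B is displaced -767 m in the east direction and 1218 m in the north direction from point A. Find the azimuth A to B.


az = atan2(-767, 1218) = -32.2 deg
adjusted to 0-360: 327.8 degrees

327.8 degrees


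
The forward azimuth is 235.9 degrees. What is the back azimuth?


back azimuth = (235.9 + 180) mod 360 = 55.9 degrees

55.9 degrees


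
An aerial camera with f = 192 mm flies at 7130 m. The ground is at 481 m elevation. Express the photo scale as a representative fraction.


scale = f / (H - h) = 192 mm / 6649 m = 192 / 6649000 = 1:34630

1:34630


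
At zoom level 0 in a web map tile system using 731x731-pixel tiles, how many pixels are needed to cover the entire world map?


tiles per axis = 2^0 = 1
total tiles = 1^2 = 1
pixels per axis = 1 * 731 = 731
total pixels = 731^2 = 534361

534361 pixels


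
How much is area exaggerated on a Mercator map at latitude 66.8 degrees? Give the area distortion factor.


area_distortion = 1/cos^2(66.8) = 6.444

6.444


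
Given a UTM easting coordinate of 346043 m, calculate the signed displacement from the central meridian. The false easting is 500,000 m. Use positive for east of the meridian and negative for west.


displacement = 346043 - 500000 = -153957 m

-153957 m


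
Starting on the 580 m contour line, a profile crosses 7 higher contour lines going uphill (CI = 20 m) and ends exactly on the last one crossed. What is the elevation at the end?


elevation = 580 + 7 * 20 = 720 m

720 m


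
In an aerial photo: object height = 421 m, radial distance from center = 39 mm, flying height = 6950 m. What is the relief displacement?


d = h * r / H = 421 * 39 / 6950 = 2.36 mm

2.36 mm


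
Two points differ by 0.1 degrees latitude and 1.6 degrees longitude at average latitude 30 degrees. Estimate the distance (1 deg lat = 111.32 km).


dlat_km = 0.1 * 111.32 = 11.132
dlon_km = 1.6 * 111.32 * cos(30) ≈ 154.25
dist = sqrt(11.132^2 + 154.25^2) ≈ 154.7 km

154.7 km


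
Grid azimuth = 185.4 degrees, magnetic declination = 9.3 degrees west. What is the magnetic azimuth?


magnetic azimuth = grid azimuth - declination (east +ve)
mag_az = 185.4 - -9.3 = 194.7 degrees

194.7 degrees


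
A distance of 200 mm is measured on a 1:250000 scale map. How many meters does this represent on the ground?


ground = 200 mm * 250000 / 1000 = 50000.0 m

50000.0 m


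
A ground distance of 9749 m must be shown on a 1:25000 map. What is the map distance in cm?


map_cm = 9749 * 100 / 25000 = 38.996 cm ≈ 39.0 cm

39.0 cm


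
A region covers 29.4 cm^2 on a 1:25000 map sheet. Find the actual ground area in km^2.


ground_area = 29.4 * (25000/100)^2 = 1837500.0 m^2 = 1.8375 km^2 ≈ 1.838 km^2

1.838 km^2


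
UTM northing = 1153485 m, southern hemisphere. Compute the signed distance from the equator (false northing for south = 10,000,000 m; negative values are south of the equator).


For southern: actual = 1153485 - 10000000 = -8846515 m

-8846515 m


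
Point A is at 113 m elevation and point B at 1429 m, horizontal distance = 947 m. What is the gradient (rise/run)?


gradient = (1429 - 113) / 947 = 1316 / 947 = 1.3897

1.3897


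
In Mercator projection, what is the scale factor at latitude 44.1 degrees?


SF = 1 / cos(44.1) = 1 / 0.718126 = 1.393

1.393


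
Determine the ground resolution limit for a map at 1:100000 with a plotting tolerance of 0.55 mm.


ground = 0.55 mm * 100000 / 1000 = 55.0 m

55.0 m


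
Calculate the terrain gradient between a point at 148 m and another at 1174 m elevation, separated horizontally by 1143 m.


gradient = (1174 - 148) / 1143 = 1026 / 1143 = 0.8976

0.8976


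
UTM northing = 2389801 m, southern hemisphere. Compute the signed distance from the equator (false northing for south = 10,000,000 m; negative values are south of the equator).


For southern: actual = 2389801 - 10000000 = -7610199 m

-7610199 m


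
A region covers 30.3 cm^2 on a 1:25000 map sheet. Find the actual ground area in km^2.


ground_area = 30.3 * (25000/100)^2 = 1893750.0 m^2 = 1.89375 km^2 ≈ 1.894 km^2

1.894 km^2


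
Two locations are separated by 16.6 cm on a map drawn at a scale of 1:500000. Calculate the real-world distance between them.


ground = 16.6 cm * 500000 / 100 = 83000.0 m = 83.0 km

83.0 km


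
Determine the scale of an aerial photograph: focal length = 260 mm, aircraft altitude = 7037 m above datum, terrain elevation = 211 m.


scale = f / (H - h) = 260 mm / 6826 m = 260 / 6826000 = 1:26254

1:26254


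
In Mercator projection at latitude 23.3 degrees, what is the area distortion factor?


area_distortion = 1/cos^2(23.3) = 1.185

1.185


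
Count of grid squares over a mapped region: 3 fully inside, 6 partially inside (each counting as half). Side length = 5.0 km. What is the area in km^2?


effective squares = 3 + 6 * 0.5 = 6.0
area = 6.0 * 25.0 = 150.0 km^2

150.0 km^2


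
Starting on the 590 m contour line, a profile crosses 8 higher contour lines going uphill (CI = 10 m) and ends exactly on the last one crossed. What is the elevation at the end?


elevation = 590 + 8 * 10 = 670 m

670 m


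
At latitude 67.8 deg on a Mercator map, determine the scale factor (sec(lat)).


SF = 1 / cos(67.8) = 1 / 0.377841 = 2.647

2.647


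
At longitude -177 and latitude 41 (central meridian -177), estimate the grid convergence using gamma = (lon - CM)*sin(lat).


gamma = (-177 - -177) * sin(41) = 0 * 0.656059 = 0.0 degrees

0.0 degrees


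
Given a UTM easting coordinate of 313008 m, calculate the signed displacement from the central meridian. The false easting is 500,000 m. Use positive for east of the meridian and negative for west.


displacement = 313008 - 500000 = -186992 m

-186992 m


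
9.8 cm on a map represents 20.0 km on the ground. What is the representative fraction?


ground = 20.0 km = 2000000 cm; RF denominator = ground / map = 2000000 / 9.8 ≈ 204082; RF = 1:204082

1:204082


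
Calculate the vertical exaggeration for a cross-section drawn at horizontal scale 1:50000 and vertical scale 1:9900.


VE = horizontal_scale / vertical_scale = 50000 / 9900 ≈ 5.1

5.1x


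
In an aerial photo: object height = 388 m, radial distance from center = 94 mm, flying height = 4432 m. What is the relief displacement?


d = h * r / H = 388 * 94 / 4432 = 8.23 mm

8.23 mm


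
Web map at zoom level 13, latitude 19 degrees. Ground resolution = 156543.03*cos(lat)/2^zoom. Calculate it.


res = 156543.03 * cos(19) / 2^13 = 156543.03 * 0.94551858 / 8192 = 18.07 m/pixel

18.07 m/pixel


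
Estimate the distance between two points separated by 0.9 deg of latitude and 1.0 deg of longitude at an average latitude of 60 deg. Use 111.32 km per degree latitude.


dlat_km = 0.9 * 111.32 = 100.188
dlon_km = 1.0 * 111.32 * cos(60) ≈ 55.66
dist = sqrt(100.188^2 + 55.66^2) ≈ 114.6 km

114.6 km


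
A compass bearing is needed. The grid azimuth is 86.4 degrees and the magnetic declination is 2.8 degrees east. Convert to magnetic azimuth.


magnetic azimuth = grid azimuth - declination (east +ve)
mag_az = 86.4 - 2.8 = 83.6 degrees

83.6 degrees


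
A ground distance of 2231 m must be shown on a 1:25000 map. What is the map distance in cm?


map_cm = 2231 * 100 / 25000 = 8.924 cm ≈ 8.92 cm

8.92 cm


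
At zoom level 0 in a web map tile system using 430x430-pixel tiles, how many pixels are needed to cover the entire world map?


tiles per axis = 2^0 = 1
total tiles = 1^2 = 1
pixels per axis = 1 * 430 = 430
total pixels = 430^2 = 184900

184900 pixels


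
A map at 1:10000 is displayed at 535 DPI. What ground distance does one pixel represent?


pixel_cm = 2.54 / 535 ≈ 0.004748 cm
ground = pixel_cm * 10000 / 100 = 2.54 * 10000 / (535 * 100) = 25400 / 53500 ≈ 0.47 m

0.47 m


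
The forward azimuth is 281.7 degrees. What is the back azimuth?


back azimuth = (281.7 + 180) mod 360 = 101.7 degrees

101.7 degrees


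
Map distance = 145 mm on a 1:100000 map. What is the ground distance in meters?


ground = 145 mm * 100000 / 1000 = 14500.0 m

14500.0 m


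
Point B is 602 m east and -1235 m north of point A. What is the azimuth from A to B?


az = atan2(602, -1235) = 154.0 deg
adjusted to 0-360: 154.0 degrees

154.0 degrees


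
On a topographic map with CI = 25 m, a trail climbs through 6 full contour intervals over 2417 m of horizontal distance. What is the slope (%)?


elevation change = 6 * 25 = 150 m
slope = 150 / 2417 * 100 = 6.2%

6.2%


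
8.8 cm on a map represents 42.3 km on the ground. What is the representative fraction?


ground = 42.3 km = 4230000 cm; RF denominator = ground / map = 4230000 / 8.8 ≈ 480682; RF = 1:480682

1:480682


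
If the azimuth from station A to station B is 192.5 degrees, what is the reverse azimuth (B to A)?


back azimuth = (192.5 + 180) mod 360 = 12.5 degrees

12.5 degrees


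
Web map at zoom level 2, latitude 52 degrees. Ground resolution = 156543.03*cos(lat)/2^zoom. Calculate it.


res = 156543.03 * cos(52) / 2^2 = 156543.03 * 0.61566148 / 4 = 24094.38 m/pixel

24094.38 m/pixel


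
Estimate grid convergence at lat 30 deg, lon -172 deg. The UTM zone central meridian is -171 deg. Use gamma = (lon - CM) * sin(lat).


gamma = (-172 - -171) * sin(30) = -1 * 0.5 = -0.5 degrees

-0.5 degrees


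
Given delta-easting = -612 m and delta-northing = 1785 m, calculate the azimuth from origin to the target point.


az = atan2(-612, 1785) = -18.9 deg
adjusted to 0-360: 341.1 degrees

341.1 degrees


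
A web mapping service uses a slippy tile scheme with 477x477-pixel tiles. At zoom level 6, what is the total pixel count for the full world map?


tiles per axis = 2^6 = 64
total tiles = 64^2 = 4096
pixels per axis = 64 * 477 = 30528
total pixels = 30528^2 = 931958784

931958784 pixels


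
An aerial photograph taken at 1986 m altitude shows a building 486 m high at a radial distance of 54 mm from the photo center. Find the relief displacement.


d = h * r / H = 486 * 54 / 1986 = 13.21 mm

13.21 mm


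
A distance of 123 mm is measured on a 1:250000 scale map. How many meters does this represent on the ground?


ground = 123 mm * 250000 / 1000 = 30750.0 m

30750.0 m


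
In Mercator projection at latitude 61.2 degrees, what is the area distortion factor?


area_distortion = 1/cos^2(61.2) = 4.309

4.309


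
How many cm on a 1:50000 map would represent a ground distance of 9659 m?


map_cm = 9659 * 100 / 50000 = 19.318 cm ≈ 19.32 cm

19.32 cm


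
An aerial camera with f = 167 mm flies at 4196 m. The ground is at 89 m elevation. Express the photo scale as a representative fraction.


scale = f / (H - h) = 167 mm / 4107 m = 167 / 4107000 = 1:24593

1:24593


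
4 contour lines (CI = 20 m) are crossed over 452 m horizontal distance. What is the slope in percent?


elevation change = 4 * 20 = 80 m
slope = 80 / 452 * 100 = 17.7%

17.7%


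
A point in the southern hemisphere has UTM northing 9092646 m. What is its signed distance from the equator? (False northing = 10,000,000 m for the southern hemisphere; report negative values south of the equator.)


For southern: actual = 9092646 - 10000000 = -907354 m

-907354 m


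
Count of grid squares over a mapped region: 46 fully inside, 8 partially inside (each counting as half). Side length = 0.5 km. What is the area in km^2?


effective squares = 46 + 8 * 0.5 = 50.0
area = 50.0 * 0.25 = 12.5 km^2

12.5 km^2


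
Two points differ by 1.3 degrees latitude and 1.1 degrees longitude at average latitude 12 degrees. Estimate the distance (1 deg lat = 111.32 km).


dlat_km = 1.3 * 111.32 = 144.716
dlon_km = 1.1 * 111.32 * cos(12) ≈ 119.776
dist = sqrt(144.716^2 + 119.776^2) ≈ 187.9 km

187.9 km


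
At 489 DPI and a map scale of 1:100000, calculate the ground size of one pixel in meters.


pixel_cm = 2.54 / 489 ≈ 0.005194 cm
ground = pixel_cm * 100000 / 100 = 2.54 * 100000 / (489 * 100) = 254000 / 48900 ≈ 5.19 m

5.19 m


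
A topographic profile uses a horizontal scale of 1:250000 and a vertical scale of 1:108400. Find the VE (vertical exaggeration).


VE = horizontal_scale / vertical_scale = 250000 / 108400 ≈ 2.3

2.3x


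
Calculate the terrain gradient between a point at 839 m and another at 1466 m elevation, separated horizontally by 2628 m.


gradient = (1466 - 839) / 2628 = 627 / 2628 = 0.2386

0.2386


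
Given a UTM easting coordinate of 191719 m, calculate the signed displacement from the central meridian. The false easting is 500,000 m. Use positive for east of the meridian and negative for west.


displacement = 191719 - 500000 = -308281 m

-308281 m


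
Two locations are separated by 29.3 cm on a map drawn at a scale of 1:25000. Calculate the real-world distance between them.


ground = 29.3 cm * 25000 / 100 = 7325.0 m = 7.325 km

7.325 km


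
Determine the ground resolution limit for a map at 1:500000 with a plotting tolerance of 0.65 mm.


ground = 0.65 mm * 500000 / 1000 = 325.0 m

325.0 m


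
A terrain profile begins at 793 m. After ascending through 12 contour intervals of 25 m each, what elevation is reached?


elevation = 793 + 12 * 25 = 1093 m

1093 m


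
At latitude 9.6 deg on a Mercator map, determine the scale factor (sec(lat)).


SF = 1 / cos(9.6) = 1 / 0.985996 = 1.014

1.014


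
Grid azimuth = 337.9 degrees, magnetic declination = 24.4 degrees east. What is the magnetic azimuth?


magnetic azimuth = grid azimuth - declination (east +ve)
mag_az = 337.9 - 24.4 = 313.5 degrees

313.5 degrees


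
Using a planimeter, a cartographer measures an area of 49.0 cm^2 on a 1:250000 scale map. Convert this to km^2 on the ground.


ground_area = 49.0 * (250000/100)^2 = 306250000.0 m^2 = 306.25 km^2

306.25 km^2


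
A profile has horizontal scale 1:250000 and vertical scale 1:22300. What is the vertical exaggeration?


VE = horizontal_scale / vertical_scale = 250000 / 22300 ≈ 11.2

11.2x


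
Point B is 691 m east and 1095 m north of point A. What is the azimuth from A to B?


az = atan2(691, 1095) = 32.3 deg
adjusted to 0-360: 32.3 degrees

32.3 degrees


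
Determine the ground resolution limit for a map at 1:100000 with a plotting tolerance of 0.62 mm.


ground = 0.62 mm * 100000 / 1000 = 62.0 m

62.0 m


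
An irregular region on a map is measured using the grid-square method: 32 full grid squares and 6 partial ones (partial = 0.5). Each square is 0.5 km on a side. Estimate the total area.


effective squares = 32 + 6 * 0.5 = 35.0
area = 35.0 * 0.25 = 8.75 km^2

8.75 km^2


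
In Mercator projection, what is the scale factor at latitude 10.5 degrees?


SF = 1 / cos(10.5) = 1 / 0.983255 = 1.017

1.017


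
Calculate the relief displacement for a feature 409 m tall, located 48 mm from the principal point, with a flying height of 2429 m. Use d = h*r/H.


d = h * r / H = 409 * 48 / 2429 = 8.08 mm

8.08 mm


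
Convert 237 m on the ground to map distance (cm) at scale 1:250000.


map_cm = 237 * 100 / 250000 = 0.0948 cm ≈ 0.09 cm

0.09 cm


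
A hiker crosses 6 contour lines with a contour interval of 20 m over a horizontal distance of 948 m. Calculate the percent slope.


elevation change = 6 * 20 = 120 m
slope = 120 / 948 * 100 = 12.7%

12.7%


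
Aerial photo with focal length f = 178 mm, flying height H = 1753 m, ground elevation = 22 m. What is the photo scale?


scale = f / (H - h) = 178 mm / 1731 m = 178 / 1731000 = 1:9725

1:9725


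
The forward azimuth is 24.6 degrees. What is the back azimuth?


back azimuth = (24.6 + 180) mod 360 = 204.6 degrees

204.6 degrees


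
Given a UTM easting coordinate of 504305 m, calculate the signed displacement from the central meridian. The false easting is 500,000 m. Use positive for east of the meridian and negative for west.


displacement = 504305 - 500000 = 4305 m

4305 m


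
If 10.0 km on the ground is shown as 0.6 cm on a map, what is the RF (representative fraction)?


ground = 10.0 km = 1000000 cm; RF denominator = ground / map = 1000000 / 0.6 ≈ 1666667; RF = 1:1666667

1:1666667


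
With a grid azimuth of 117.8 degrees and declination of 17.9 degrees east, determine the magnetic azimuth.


magnetic azimuth = grid azimuth - declination (east +ve)
mag_az = 117.8 - 17.9 = 99.9 degrees

99.9 degrees


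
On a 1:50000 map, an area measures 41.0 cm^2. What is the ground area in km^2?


ground_area = 41.0 * (50000/100)^2 = 10250000.0 m^2 = 10.25 km^2

10.25 km^2


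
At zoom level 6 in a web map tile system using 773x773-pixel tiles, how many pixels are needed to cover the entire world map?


tiles per axis = 2^6 = 64
total tiles = 64^2 = 4096
pixels per axis = 64 * 773 = 49472
total pixels = 49472^2 = 2447478784

2447478784 pixels


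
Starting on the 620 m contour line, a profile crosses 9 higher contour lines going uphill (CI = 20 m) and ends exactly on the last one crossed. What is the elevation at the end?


elevation = 620 + 9 * 20 = 800 m

800 m


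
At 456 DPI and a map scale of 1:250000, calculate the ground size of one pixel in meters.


pixel_cm = 2.54 / 456 ≈ 0.00557 cm
ground = pixel_cm * 250000 / 100 = 2.54 * 250000 / (456 * 100) = 635000 / 45600 ≈ 13.93 m

13.93 m


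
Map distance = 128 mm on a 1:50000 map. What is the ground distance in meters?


ground = 128 mm * 50000 / 1000 = 6400.0 m

6400.0 m


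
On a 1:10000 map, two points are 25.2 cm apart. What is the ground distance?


ground = 25.2 cm * 10000 / 100 = 2520.0 m = 2.52 km

2.52 km


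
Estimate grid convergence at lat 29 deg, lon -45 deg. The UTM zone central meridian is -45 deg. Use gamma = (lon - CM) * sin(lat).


gamma = (-45 - -45) * sin(29) = 0 * 0.48481 = 0.0 degrees

0.0 degrees


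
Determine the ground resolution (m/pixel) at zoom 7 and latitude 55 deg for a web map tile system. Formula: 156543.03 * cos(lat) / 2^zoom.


res = 156543.03 * cos(55) / 2^7 = 156543.03 * 0.57357644 / 128 = 701.48 m/pixel

701.48 m/pixel


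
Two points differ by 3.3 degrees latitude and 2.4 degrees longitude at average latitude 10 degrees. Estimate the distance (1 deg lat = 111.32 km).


dlat_km = 3.3 * 111.32 = 367.356
dlon_km = 2.4 * 111.32 * cos(10) ≈ 263.109
dist = sqrt(367.356^2 + 263.109^2) ≈ 451.9 km

451.9 km


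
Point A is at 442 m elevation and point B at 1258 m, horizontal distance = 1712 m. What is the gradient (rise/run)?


gradient = (1258 - 442) / 1712 = 816 / 1712 = 0.4766

0.4766


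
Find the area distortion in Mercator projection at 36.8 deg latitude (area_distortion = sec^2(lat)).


area_distortion = 1/cos^2(36.8) = 1.56

1.56


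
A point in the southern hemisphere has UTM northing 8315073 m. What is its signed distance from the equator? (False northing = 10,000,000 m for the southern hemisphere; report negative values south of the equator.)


For southern: actual = 8315073 - 10000000 = -1684927 m

-1684927 m


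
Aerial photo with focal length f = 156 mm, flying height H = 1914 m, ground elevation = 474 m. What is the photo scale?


scale = f / (H - h) = 156 mm / 1440 m = 156 / 1440000 = 1:9231

1:9231


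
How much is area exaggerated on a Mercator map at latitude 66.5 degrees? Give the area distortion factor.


area_distortion = 1/cos^2(66.5) = 6.289

6.289


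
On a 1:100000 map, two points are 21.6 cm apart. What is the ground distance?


ground = 21.6 cm * 100000 / 100 = 21600.0 m = 21.6 km

21.6 km


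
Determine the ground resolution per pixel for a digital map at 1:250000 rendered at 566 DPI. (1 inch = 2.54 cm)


pixel_cm = 2.54 / 566 ≈ 0.004488 cm
ground = pixel_cm * 250000 / 100 = 2.54 * 250000 / (566 * 100) = 635000 / 56600 ≈ 11.22 m

11.22 m


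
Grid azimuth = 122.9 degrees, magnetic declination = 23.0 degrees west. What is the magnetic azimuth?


magnetic azimuth = grid azimuth - declination (east +ve)
mag_az = 122.9 - -23.0 = 145.9 degrees

145.9 degrees


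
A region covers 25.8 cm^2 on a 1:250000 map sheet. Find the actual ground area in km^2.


ground_area = 25.8 * (250000/100)^2 = 161250000.0 m^2 = 161.25 km^2

161.25 km^2


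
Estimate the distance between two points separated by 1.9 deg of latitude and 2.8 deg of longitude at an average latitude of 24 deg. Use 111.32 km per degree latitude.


dlat_km = 1.9 * 111.32 = 211.508
dlon_km = 2.8 * 111.32 * cos(24) ≈ 284.748
dist = sqrt(211.508^2 + 284.748^2) ≈ 354.7 km

354.7 km


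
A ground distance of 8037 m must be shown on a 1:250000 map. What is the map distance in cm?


map_cm = 8037 * 100 / 250000 = 3.2148 cm ≈ 3.21 cm

3.21 cm


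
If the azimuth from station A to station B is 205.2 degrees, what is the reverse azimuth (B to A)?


back azimuth = (205.2 + 180) mod 360 = 25.2 degrees

25.2 degrees


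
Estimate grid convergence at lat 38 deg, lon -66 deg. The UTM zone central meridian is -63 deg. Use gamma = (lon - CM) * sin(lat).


gamma = (-66 - -63) * sin(38) = -3 * 0.615661 = -1.847 degrees

-1.847 degrees


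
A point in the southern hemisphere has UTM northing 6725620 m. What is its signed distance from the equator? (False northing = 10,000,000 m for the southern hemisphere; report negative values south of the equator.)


For southern: actual = 6725620 - 10000000 = -3274380 m

-3274380 m
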